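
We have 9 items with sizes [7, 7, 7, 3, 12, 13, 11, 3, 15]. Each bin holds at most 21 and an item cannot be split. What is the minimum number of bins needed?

4

Total = 15 + 13 + 12 + 11 + 7 + 7 + 7 + 3 + 3 = 78.
Lower bound: ⌈78/21⌉ = 4 bins.
A packing using 4 bins:
  bin 1: 15 + 3 + 3 = 21
  bin 2: 13 + 7 = 20
  bin 3: 12 + 7 = 19
  bin 4: 11 + 7 = 18
This matches the lower bound, so 4 is optimal.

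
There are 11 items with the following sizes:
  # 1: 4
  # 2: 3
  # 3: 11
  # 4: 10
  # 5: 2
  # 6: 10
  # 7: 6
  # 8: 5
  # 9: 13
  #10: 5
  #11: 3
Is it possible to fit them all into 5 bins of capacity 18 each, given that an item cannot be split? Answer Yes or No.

A valid assignment using 4 bins:
  bin 1: 13 + 5 = 18
  bin 2: 11 + 4 + 3 = 18
  bin 3: 10 + 6 + 2 = 18
  bin 4: 10 + 5 + 3 = 18
That uses only 4 ≤ 5, so 5 bins are enough.

Yes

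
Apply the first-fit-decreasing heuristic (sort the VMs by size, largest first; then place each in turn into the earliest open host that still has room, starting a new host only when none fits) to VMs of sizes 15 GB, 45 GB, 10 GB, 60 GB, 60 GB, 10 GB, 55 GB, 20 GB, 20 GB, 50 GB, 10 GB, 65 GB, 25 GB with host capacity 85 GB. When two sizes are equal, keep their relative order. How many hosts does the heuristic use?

Sorted descending: 65, 60, 60, 55, 50, 45, 25, 20, 20, 15, 10, 10, 10.
  65 → host 1 (new)  [load 65/85]
  60 → host 2 (new)  [load 60/85]
  60 → host 3 (new)  [load 60/85]
  55 → host 4 (new)  [load 55/85]
  50 → host 5 (new)  [load 50/85]
  45 → host 6 (new)  [load 45/85]
  25 → host 2  [load 85/85]
  20 → host 1  [load 85/85]
  20 → host 3  [load 80/85]
  15 → host 4  [load 70/85]
  10 → host 4  [load 80/85]
  10 → host 5  [load 60/85]
  10 → host 5  [load 70/85]
6 hosts opened.

6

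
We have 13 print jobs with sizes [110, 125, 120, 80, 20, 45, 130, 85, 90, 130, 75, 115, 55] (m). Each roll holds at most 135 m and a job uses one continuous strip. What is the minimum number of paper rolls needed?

10

Total = 130 + 130 + 125 + 120 + 115 + 110 + 90 + 85 + 80 + 75 + 55 + 45 + 20 = 1180 m.
Lower bound: ⌈1180/135⌉ = 9 paper rolls.
Also, 10 print jobs each exceed 135/2 m, and no two of those can share a roll, so at least 10 paper rolls are needed.
A packing using 10 paper rolls:
  roll 1: 130 = 130
  roll 2: 130 = 130
  roll 3: 125 = 125
  roll 4: 120 = 120
  roll 5: 115 + 20 = 135
  roll 6: 110 = 110
  roll 7: 90 + 45 = 135
  roll 8: 85 = 85
  roll 9: 80 + 55 = 135
  roll 10: 75 = 75
This matches the lower bound, so 10 is optimal.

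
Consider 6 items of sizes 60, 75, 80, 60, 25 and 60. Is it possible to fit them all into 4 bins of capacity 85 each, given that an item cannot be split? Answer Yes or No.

No

Total = 360; ⌈360/85⌉ = 5.
At least 5 bins are required, but only 4 are allowed.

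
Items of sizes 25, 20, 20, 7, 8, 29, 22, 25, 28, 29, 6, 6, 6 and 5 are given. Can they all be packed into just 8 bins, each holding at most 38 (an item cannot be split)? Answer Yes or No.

Yes

A valid assignment using 8 bins:
  bin 1: 29 + 8 = 37
  bin 2: 29 + 7 = 36
  bin 3: 28 + 6 = 34
  bin 4: 25 + 6 + 6 = 37
  bin 5: 25 + 5 = 30
  bin 6: 22 = 22
  bin 7: 20 = 20
  bin 8: 20 = 20
Every load is within 38, so 8 bins suffice.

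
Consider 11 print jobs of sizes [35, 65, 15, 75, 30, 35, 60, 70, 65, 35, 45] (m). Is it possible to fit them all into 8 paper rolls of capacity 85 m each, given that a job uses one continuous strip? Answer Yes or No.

Yes

A valid assignment using 8 paper rolls:
  roll 1: 75 = 75
  roll 2: 70 + 15 = 85
  roll 3: 65 = 65
  roll 4: 65 = 65
  roll 5: 60 = 60
  roll 6: 45 + 35 = 80
  roll 7: 35 + 35 = 70
  roll 8: 30 = 30
Every load is within 85 m, so 8 paper rolls suffice.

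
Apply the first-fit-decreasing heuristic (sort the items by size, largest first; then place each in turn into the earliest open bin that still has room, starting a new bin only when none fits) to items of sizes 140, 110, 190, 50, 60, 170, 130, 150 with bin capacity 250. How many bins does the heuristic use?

5

Sorted descending: 190, 170, 150, 140, 130, 110, 60, 50.
  190 → bin 1 (new)  [load 190/250]
  170 → bin 2 (new)  [load 170/250]
  150 → bin 3 (new)  [load 150/250]
  140 → bin 4 (new)  [load 140/250]
  130 → bin 5 (new)  [load 130/250]
  110 → bin 4  [load 250/250]
  60 → bin 1  [load 250/250]
  50 → bin 2  [load 220/250]
5 bins opened.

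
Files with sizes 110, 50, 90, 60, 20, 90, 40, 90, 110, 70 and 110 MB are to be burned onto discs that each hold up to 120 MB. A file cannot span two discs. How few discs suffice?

8

Total = 110 + 110 + 110 + 90 + 90 + 90 + 70 + 60 + 50 + 40 + 20 = 840 MB.
Lower bound: ⌈840/120⌉ = 7 discs.
A packing using 8 discs:
  disc 1: 110 = 110
  disc 2: 110 = 110
  disc 3: 110 = 110
  disc 4: 90 + 20 = 110
  disc 5: 90 = 90
  disc 6: 90 = 90
  disc 7: 70 + 50 = 120
  disc 8: 60 + 40 = 100
No arrangement into 7 discs stays within capacity, so 8 is optimal.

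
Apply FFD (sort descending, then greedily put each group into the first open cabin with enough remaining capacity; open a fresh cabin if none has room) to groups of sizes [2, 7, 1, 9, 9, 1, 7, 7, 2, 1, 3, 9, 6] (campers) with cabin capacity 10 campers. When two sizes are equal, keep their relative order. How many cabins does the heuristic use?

7

Sorted descending: 9, 9, 9, 7, 7, 7, 6, 3, 2, 2, 1, 1, 1.
  9 → cabin 1 (new)  [load 9/10]
  9 → cabin 2 (new)  [load 9/10]
  9 → cabin 3 (new)  [load 9/10]
  7 → cabin 4 (new)  [load 7/10]
  7 → cabin 5 (new)  [load 7/10]
  7 → cabin 6 (new)  [load 7/10]
  6 → cabin 7 (new)  [load 6/10]
  3 → cabin 4  [load 10/10]
  2 → cabin 5  [load 9/10]
  2 → cabin 6  [load 9/10]
  1 → cabin 1  [load 10/10]
  1 → cabin 2  [load 10/10]
  1 → cabin 3  [load 10/10]
7 cabins opened.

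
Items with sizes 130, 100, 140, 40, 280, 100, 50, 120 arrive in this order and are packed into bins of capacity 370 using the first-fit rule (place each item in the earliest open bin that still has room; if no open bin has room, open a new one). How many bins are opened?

3

  130 → bin 1 (new)  [load 130/370]
  100 → bin 1  [load 230/370]
  140 → bin 1  [load 370/370]
  40 → bin 2 (new)  [load 40/370]
  280 → bin 2  [load 320/370]
  100 → bin 3 (new)  [load 100/370]
  50 → bin 2  [load 370/370]
  120 → bin 3  [load 220/370]
3 bins opened.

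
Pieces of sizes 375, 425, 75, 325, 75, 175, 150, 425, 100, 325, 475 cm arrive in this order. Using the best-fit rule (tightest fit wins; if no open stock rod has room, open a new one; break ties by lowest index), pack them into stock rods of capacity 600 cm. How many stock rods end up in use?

  375 → stock rod 1 (new)  [load 375/600]
  425 → stock rod 2 (new)  [load 425/600]
  75 → stock rod 2  [load 500/600]
  325 → stock rod 3 (new)  [load 325/600]
  75 → stock rod 2  [load 575/600]
  175 → stock rod 1  [load 550/600]
  150 → stock rod 3  [load 475/600]
  425 → stock rod 4 (new)  [load 425/600]
  100 → stock rod 3  [load 575/600]
  325 → stock rod 5 (new)  [load 325/600]
  475 → stock rod 6 (new)  [load 475/600]
6 stock rods opened.

6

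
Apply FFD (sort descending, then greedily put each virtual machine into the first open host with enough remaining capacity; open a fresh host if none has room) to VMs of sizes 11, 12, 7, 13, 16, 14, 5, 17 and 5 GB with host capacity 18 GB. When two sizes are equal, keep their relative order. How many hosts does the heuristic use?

6

Sorted descending: 17, 16, 14, 13, 12, 11, 7, 5, 5.
  17 → host 1 (new)  [load 17/18]
  16 → host 2 (new)  [load 16/18]
  14 → host 3 (new)  [load 14/18]
  13 → host 4 (new)  [load 13/18]
  12 → host 5 (new)  [load 12/18]
  11 → host 6 (new)  [load 11/18]
  7 → host 6  [load 18/18]
  5 → host 4  [load 18/18]
  5 → host 5  [load 17/18]
6 hosts opened.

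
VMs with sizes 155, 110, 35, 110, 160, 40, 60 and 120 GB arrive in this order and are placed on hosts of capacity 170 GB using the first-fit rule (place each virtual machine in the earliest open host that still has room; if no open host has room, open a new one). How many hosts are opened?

6

  155 → host 1 (new)  [load 155/170]
  110 → host 2 (new)  [load 110/170]
  35 → host 2  [load 145/170]
  110 → host 3 (new)  [load 110/170]
  160 → host 4 (new)  [load 160/170]
  40 → host 3  [load 150/170]
  60 → host 5 (new)  [load 60/170]
  120 → host 6 (new)  [load 120/170]
6 hosts opened.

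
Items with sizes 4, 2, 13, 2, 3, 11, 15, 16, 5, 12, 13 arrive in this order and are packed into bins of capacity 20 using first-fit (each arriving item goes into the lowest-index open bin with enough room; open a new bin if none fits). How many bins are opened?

  4 → bin 1 (new)  [load 4/20]
  2 → bin 1  [load 6/20]
  13 → bin 1  [load 19/20]
  2 → bin 2 (new)  [load 2/20]
  3 → bin 2  [load 5/20]
  11 → bin 2  [load 16/20]
  15 → bin 3 (new)  [load 15/20]
  16 → bin 4 (new)  [load 16/20]
  5 → bin 3  [load 20/20]
  12 → bin 5 (new)  [load 12/20]
  13 → bin 6 (new)  [load 13/20]
6 bins opened.

6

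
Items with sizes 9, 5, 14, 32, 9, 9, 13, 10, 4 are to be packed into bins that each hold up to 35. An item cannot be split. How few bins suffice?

Total = 32 + 14 + 13 + 10 + 9 + 9 + 9 + 5 + 4 = 105.
Lower bound: ⌈105/35⌉ = 3 bins.
A packing using 4 bins:
  bin 1: 32 = 32
  bin 2: 14 + 13 + 5 = 32
  bin 3: 10 + 9 + 9 + 4 = 32
  bin 4: 9 = 9
No arrangement into 3 bins stays within capacity, so 4 is optimal.

4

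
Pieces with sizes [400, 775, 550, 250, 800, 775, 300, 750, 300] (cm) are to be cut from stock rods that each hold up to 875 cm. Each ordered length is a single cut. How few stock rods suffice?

7

Total = 800 + 775 + 775 + 750 + 550 + 400 + 300 + 300 + 250 = 4900 cm.
Lower bound: ⌈4900/875⌉ = 6 stock rods.
A packing using 7 stock rods:
  stock rod 1: 800 = 800
  stock rod 2: 775 = 775
  stock rod 3: 775 = 775
  stock rod 4: 750 = 750
  stock rod 5: 550 + 300 = 850
  stock rod 6: 400 + 300 = 700
  stock rod 7: 250 = 250
No arrangement into 6 stock rods stays within capacity, so 7 is optimal.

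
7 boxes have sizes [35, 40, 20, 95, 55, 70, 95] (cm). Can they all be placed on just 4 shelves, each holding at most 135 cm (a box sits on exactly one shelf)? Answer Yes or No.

A valid assignment using 4 shelves:
  shelf 1: 95 + 40 = 135
  shelf 2: 95 + 35 = 130
  shelf 3: 70 + 55 = 125
  shelf 4: 20 = 20
Every load is within 135 cm, so 4 shelves suffice.

Yes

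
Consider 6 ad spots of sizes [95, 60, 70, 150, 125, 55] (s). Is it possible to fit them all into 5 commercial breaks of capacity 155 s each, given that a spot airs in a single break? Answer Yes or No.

Yes

A valid assignment using 4 commercial breaks:
  break 1: 150 = 150
  break 2: 125 = 125
  break 3: 95 + 60 = 155
  break 4: 70 + 55 = 125
That uses only 4 ≤ 5, so 5 commercial breaks are enough.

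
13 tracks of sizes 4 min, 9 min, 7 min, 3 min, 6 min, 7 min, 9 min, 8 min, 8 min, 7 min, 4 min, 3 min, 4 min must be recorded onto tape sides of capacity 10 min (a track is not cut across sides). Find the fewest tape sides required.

Total = 9 + 9 + 8 + 8 + 7 + 7 + 7 + 6 + 4 + 4 + 4 + 3 + 3 = 79 min.
Lower bound: ⌈79/10⌉ = 8 tape sides.
A packing using 9 tape sides:
  side 1: 9 = 9
  side 2: 9 = 9
  side 3: 8 = 8
  side 4: 8 = 8
  side 5: 7 + 3 = 10
  side 6: 7 + 3 = 10
  side 7: 7 = 7
  side 8: 6 + 4 = 10
  side 9: 4 + 4 = 8
No arrangement into 8 tape sides stays within capacity, so 9 is optimal.

9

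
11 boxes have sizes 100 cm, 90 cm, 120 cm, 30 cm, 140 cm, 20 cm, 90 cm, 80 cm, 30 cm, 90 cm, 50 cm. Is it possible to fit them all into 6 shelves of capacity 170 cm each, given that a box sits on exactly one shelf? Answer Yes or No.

A valid assignment using 6 shelves:
  shelf 1: 140 + 30 = 170
  shelf 2: 120 + 50 = 170
  shelf 3: 100 + 30 + 20 = 150
  shelf 4: 90 + 80 = 170
  shelf 5: 90 = 90
  shelf 6: 90 = 90
Every load is within 170 cm, so 6 shelves suffice.

Yes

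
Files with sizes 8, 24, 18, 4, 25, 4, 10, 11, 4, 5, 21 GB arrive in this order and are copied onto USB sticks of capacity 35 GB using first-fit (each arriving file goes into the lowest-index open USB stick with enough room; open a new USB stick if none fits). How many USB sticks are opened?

4

  8 → USB stick 1 (new)  [load 8/35]
  24 → USB stick 1  [load 32/35]
  18 → USB stick 2 (new)  [load 18/35]
  4 → USB stick 2  [load 22/35]
  25 → USB stick 3 (new)  [load 25/35]
  4 → USB stick 2  [load 26/35]
  10 → USB stick 3  [load 35/35]
  11 → USB stick 4 (new)  [load 11/35]
  4 → USB stick 2  [load 30/35]
  5 → USB stick 2  [load 35/35]
  21 → USB stick 4  [load 32/35]
4 USB sticks opened.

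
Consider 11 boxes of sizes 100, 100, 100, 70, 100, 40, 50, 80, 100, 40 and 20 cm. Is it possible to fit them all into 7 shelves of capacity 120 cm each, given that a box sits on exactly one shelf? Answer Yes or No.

Total = 800 cm; ⌈800/120⌉ = 7.
The bound of 7 does not rule out 7, but exhaustive search shows no assignment into 7 shelves of capacity 120 cm exists — the minimum is 8.

No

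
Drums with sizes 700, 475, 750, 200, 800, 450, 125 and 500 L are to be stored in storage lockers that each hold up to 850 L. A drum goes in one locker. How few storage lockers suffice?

6

Total = 800 + 750 + 700 + 500 + 475 + 450 + 200 + 125 = 4000 L.
Lower bound: ⌈4000/850⌉ = 5 storage lockers.
Also, 6 drums each exceed 425 L, and no two of those can share a locker, so at least 6 storage lockers are needed.
A packing using 6 storage lockers:
  locker 1: 800 = 800
  locker 2: 750 = 750
  locker 3: 700 + 125 = 825
  locker 4: 500 + 200 = 700
  locker 5: 475 = 475
  locker 6: 450 = 450
This matches the lower bound, so 6 is optimal.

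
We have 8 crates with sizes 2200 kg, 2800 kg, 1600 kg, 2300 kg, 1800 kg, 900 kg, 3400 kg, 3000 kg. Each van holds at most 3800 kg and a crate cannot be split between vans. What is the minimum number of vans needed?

6

Total = 3400 + 3000 + 2800 + 2300 + 2200 + 1800 + 1600 + 900 = 18000 kg.
Lower bound: ⌈18000/3800⌉ = 5 vans.
A packing using 6 vans:
  van 1: 3400 = 3400
  van 2: 3000 = 3000
  van 3: 2800 + 900 = 3700
  van 4: 2300 = 2300
  van 5: 2200 + 1600 = 3800
  van 6: 1800 = 1800
No arrangement into 5 vans stays within capacity, so 6 is optimal.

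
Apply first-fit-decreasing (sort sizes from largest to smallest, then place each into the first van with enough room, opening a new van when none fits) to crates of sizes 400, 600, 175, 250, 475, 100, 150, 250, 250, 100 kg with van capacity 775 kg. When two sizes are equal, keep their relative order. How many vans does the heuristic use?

4

Sorted descending: 600, 475, 400, 250, 250, 250, 175, 150, 100, 100.
  600 → van 1 (new)  [load 600/775]
  475 → van 2 (new)  [load 475/775]
  400 → van 3 (new)  [load 400/775]
  250 → van 2  [load 725/775]
  250 → van 3  [load 650/775]
  250 → van 4 (new)  [load 250/775]
  175 → van 1  [load 775/775]
  150 → van 4  [load 400/775]
  100 → van 3  [load 750/775]
  100 → van 4  [load 500/775]
4 vans opened.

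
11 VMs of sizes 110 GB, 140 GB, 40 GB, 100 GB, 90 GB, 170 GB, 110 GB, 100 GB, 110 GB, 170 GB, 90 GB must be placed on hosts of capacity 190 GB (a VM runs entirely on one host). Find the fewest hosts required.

Total = 170 + 170 + 140 + 110 + 110 + 110 + 100 + 100 + 90 + 90 + 40 = 1230 GB.
Lower bound: ⌈1230/190⌉ = 7 hosts.
Also, 8 VMs each exceed 95 GB, and no two of those can share a host, so at least 8 hosts are needed.
A packing using 8 hosts:
  host 1: 170 = 170
  host 2: 170 = 170
  host 3: 140 + 40 = 180
  host 4: 110 = 110
  host 5: 110 = 110
  host 6: 110 = 110
  host 7: 100 + 90 = 190
  host 8: 100 + 90 = 190
This matches the lower bound, so 8 is optimal.

8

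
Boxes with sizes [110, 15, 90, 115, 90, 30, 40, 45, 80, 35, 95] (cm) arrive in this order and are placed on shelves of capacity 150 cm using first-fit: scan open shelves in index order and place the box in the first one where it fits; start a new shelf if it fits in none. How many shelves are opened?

6

  110 → shelf 1 (new)  [load 110/150]
  15 → shelf 1  [load 125/150]
  90 → shelf 2 (new)  [load 90/150]
  115 → shelf 3 (new)  [load 115/150]
  90 → shelf 4 (new)  [load 90/150]
  30 → shelf 2  [load 120/150]
  40 → shelf 4  [load 130/150]
  45 → shelf 5 (new)  [load 45/150]
  80 → shelf 5  [load 125/150]
  35 → shelf 3  [load 150/150]
  95 → shelf 6 (new)  [load 95/150]
6 shelves opened.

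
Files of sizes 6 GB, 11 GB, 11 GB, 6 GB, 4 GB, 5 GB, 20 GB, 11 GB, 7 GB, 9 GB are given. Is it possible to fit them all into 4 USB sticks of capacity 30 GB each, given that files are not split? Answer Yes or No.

A valid assignment using 4 USB sticks:
  USB stick 1: 20 + 9 = 29
  USB stick 2: 11 + 11 + 7 = 29
  USB stick 3: 11 + 6 + 6 + 5 = 28
  USB stick 4: 4 = 4
Every load is within 30 GB, so 4 USB sticks suffice.

Yes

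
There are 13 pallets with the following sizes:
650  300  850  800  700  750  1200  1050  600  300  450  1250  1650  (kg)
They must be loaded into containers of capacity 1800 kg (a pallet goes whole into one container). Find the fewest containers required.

6

Total = 1650 + 1250 + 1200 + 1050 + 850 + 800 + 750 + 700 + 650 + 600 + 450 + 300 + 300 = 10550 kg.
Lower bound: ⌈10550/1800⌉ = 6 containers.
A packing using 6 containers:
  container 1: 1650 = 1650
  container 2: 1250 + 450 = 1700
  container 3: 1200 + 600 = 1800
  container 4: 1050 + 750 = 1800
  container 5: 850 + 650 + 300 = 1800
  container 6: 800 + 700 + 300 = 1800
This matches the lower bound, so 6 is optimal.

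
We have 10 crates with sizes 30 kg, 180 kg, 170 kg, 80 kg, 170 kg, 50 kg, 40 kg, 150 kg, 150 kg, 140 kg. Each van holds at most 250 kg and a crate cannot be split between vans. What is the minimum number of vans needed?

Total = 180 + 170 + 170 + 150 + 150 + 140 + 80 + 50 + 40 + 30 = 1160 kg.
Lower bound: ⌈1160/250⌉ = 5 vans.
Also, 6 crates each exceed 125 kg, and no two of those can share a van, so at least 6 vans are needed.
A packing using 6 vans:
  van 1: 180 + 50 = 230
  van 2: 170 + 80 = 250
  van 3: 170 + 40 + 30 = 240
  van 4: 150 = 150
  van 5: 150 = 150
  van 6: 140 = 140
This matches the lower bound, so 6 is optimal.

6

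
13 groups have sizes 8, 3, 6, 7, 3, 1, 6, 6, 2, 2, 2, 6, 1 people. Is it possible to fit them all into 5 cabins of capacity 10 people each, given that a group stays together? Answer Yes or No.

Total = 53 people; ⌈53/10⌉ = 6.
At least 6 cabins are required, but only 5 are allowed.

No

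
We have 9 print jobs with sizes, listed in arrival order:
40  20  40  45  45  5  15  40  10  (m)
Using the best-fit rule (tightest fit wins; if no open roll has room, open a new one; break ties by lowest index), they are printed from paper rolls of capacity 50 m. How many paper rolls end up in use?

  40 → roll 1 (new)  [load 40/50]
  20 → roll 2 (new)  [load 20/50]
  40 → roll 3 (new)  [load 40/50]
  45 → roll 4 (new)  [load 45/50]
  45 → roll 5 (new)  [load 45/50]
  5 → roll 4  [load 50/50]
  15 → roll 2  [load 35/50]
  40 → roll 6 (new)  [load 40/50]
  10 → roll 1  [load 50/50]
6 paper rolls opened.

6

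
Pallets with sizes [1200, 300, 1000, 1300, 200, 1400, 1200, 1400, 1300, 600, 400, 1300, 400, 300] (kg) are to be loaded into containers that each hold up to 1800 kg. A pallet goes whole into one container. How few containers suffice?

8

Total = 1400 + 1400 + 1300 + 1300 + 1300 + 1200 + 1200 + 1000 + 600 + 400 + 400 + 300 + 300 + 200 = 12300 kg.
Lower bound: ⌈12300/1800⌉ = 7 containers.
Also, 8 pallets each exceed 900 kg, and no two of those can share a container, so at least 8 containers are needed.
A packing using 8 containers:
  container 1: 1400 + 400 = 1800
  container 2: 1400 + 400 = 1800
  container 3: 1300 + 300 + 200 = 1800
  container 4: 1300 + 300 = 1600
  container 5: 1300 = 1300
  container 6: 1200 + 600 = 1800
  container 7: 1200 = 1200
  container 8: 1000 = 1000
This matches the lower bound, so 8 is optimal.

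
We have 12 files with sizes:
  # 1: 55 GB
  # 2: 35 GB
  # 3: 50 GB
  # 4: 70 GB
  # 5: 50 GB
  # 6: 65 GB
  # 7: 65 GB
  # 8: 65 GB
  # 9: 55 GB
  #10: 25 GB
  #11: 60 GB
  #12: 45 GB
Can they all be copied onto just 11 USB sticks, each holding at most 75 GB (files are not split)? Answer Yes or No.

A valid assignment using 11 USB sticks:
  USB stick 1: 70 = 70
  USB stick 2: 65 = 65
  USB stick 3: 65 = 65
  USB stick 4: 65 = 65
  USB stick 5: 60 = 60
  USB stick 6: 55 = 55
  USB stick 7: 55 = 55
  USB stick 8: 50 + 25 = 75
  USB stick 9: 50 = 50
  USB stick 10: 45 = 45
  USB stick 11: 35 = 35
Every load is within 75 GB, so 11 USB sticks suffice.

Yes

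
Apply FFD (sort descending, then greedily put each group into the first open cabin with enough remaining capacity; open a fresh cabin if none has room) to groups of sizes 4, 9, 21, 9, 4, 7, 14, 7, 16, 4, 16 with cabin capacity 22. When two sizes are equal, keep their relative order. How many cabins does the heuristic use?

6

Sorted descending: 21, 16, 16, 14, 9, 9, 7, 7, 4, 4, 4.
  21 → cabin 1 (new)  [load 21/22]
  16 → cabin 2 (new)  [load 16/22]
  16 → cabin 3 (new)  [load 16/22]
  14 → cabin 4 (new)  [load 14/22]
  9 → cabin 5 (new)  [load 9/22]
  9 → cabin 5  [load 18/22]
  7 → cabin 4  [load 21/22]
  7 → cabin 6 (new)  [load 7/22]
  4 → cabin 2  [load 20/22]
  4 → cabin 3  [load 20/22]
  4 → cabin 5  [load 22/22]
6 cabins opened.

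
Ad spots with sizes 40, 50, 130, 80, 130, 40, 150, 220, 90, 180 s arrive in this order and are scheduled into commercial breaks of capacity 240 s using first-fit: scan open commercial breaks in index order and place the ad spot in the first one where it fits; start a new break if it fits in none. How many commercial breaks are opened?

6

  40 → break 1 (new)  [load 40/240]
  50 → break 1  [load 90/240]
  130 → break 1  [load 220/240]
  80 → break 2 (new)  [load 80/240]
  130 → break 2  [load 210/240]
  40 → break 3 (new)  [load 40/240]
  150 → break 3  [load 190/240]
  220 → break 4 (new)  [load 220/240]
  90 → break 5 (new)  [load 90/240]
  180 → break 6 (new)  [load 180/240]
6 commercial breaks opened.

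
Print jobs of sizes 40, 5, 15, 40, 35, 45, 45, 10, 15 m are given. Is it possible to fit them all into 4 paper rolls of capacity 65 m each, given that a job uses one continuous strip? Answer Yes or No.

Total = 250 m; ⌈250/65⌉ = 4.
5 print jobs each exceed half the capacity and cannot share a roll, forcing at least 5 paper rolls.
At least 5 paper rolls are required, but only 4 are allowed.

No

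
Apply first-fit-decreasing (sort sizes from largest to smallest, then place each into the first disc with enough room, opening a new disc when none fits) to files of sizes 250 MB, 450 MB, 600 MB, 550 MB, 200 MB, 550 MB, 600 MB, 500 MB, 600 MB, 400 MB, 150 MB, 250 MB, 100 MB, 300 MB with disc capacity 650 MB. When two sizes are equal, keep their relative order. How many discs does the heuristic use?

Sorted descending: 600, 600, 600, 550, 550, 500, 450, 400, 300, 250, 250, 200, 150, 100.
  600 → disc 1 (new)  [load 600/650]
  600 → disc 2 (new)  [load 600/650]
  600 → disc 3 (new)  [load 600/650]
  550 → disc 4 (new)  [load 550/650]
  550 → disc 5 (new)  [load 550/650]
  500 → disc 6 (new)  [load 500/650]
  450 → disc 7 (new)  [load 450/650]
  400 → disc 8 (new)  [load 400/650]
  300 → disc 9 (new)  [load 300/650]
  250 → disc 8  [load 650/650]
  250 → disc 9  [load 550/650]
  200 → disc 7  [load 650/650]
  150 → disc 6  [load 650/650]
  100 → disc 4  [load 650/650]
9 discs opened.

9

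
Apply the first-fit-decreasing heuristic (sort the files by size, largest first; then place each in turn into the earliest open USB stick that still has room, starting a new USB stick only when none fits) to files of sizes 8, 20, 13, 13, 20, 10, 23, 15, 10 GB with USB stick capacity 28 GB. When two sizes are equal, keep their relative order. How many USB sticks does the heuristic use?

6

Sorted descending: 23, 20, 20, 15, 13, 13, 10, 10, 8.
  23 → USB stick 1 (new)  [load 23/28]
  20 → USB stick 2 (new)  [load 20/28]
  20 → USB stick 3 (new)  [load 20/28]
  15 → USB stick 4 (new)  [load 15/28]
  13 → USB stick 4  [load 28/28]
  13 → USB stick 5 (new)  [load 13/28]
  10 → USB stick 5  [load 23/28]
  10 → USB stick 6 (new)  [load 10/28]
  8 → USB stick 2  [load 28/28]
6 USB sticks opened.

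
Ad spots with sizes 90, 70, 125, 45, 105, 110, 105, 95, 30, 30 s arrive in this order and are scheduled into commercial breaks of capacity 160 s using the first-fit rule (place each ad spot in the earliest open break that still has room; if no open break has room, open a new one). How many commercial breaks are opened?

6

  90 → break 1 (new)  [load 90/160]
  70 → break 1  [load 160/160]
  125 → break 2 (new)  [load 125/160]
  45 → break 3 (new)  [load 45/160]
  105 → break 3  [load 150/160]
  110 → break 4 (new)  [load 110/160]
  105 → break 5 (new)  [load 105/160]
  95 → break 6 (new)  [load 95/160]
  30 → break 2  [load 155/160]
  30 → break 4  [load 140/160]
6 commercial breaks opened.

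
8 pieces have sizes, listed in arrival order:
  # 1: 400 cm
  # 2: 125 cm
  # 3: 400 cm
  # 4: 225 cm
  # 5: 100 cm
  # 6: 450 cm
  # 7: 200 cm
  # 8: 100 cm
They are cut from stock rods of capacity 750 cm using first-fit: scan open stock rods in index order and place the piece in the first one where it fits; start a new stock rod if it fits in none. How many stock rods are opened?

  400 → stock rod 1 (new)  [load 400/750]
  125 → stock rod 1  [load 525/750]
  400 → stock rod 2 (new)  [load 400/750]
  225 → stock rod 1  [load 750/750]
  100 → stock rod 2  [load 500/750]
  450 → stock rod 3 (new)  [load 450/750]
  200 → stock rod 2  [load 700/750]
  100 → stock rod 3  [load 550/750]
3 stock rods opened.

3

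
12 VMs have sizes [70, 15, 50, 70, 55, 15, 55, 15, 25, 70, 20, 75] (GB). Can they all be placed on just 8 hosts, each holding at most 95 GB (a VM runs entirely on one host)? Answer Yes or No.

Yes

A valid assignment using 7 hosts:
  host 1: 75 + 20 = 95
  host 2: 70 + 25 = 95
  host 3: 70 + 15 = 85
  host 4: 70 + 15 = 85
  host 5: 55 + 15 = 70
  host 6: 55 = 55
  host 7: 50 = 50
That uses only 7 ≤ 8, so 8 hosts are enough.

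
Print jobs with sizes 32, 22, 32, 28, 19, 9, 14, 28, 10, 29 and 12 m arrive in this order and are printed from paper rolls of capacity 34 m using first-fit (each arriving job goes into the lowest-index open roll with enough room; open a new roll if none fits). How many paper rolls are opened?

8

  32 → roll 1 (new)  [load 32/34]
  22 → roll 2 (new)  [load 22/34]
  32 → roll 3 (new)  [load 32/34]
  28 → roll 4 (new)  [load 28/34]
  19 → roll 5 (new)  [load 19/34]
  9 → roll 2  [load 31/34]
  14 → roll 5  [load 33/34]
  28 → roll 6 (new)  [load 28/34]
  10 → roll 7 (new)  [load 10/34]
  29 → roll 8 (new)  [load 29/34]
  12 → roll 7  [load 22/34]
8 paper rolls opened.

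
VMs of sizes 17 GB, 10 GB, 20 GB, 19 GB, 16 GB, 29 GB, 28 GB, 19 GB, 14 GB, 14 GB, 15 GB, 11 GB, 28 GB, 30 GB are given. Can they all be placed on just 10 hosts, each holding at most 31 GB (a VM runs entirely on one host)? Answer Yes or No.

A valid assignment using 10 hosts:
  host 1: 30 = 30
  host 2: 29 = 29
  host 3: 28 = 28
  host 4: 28 = 28
  host 5: 20 + 11 = 31
  host 6: 19 + 10 = 29
  host 7: 19 = 19
  host 8: 17 + 14 = 31
  host 9: 16 + 15 = 31
  host 10: 14 = 14
Every load is within 31 GB, so 10 hosts suffice.

Yes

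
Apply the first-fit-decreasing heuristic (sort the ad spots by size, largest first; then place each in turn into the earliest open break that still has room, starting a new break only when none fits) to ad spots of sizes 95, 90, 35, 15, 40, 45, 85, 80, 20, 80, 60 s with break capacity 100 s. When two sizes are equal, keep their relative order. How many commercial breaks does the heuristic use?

Sorted descending: 95, 90, 85, 80, 80, 60, 45, 40, 35, 20, 15.
  95 → break 1 (new)  [load 95/100]
  90 → break 2 (new)  [load 90/100]
  85 → break 3 (new)  [load 85/100]
  80 → break 4 (new)  [load 80/100]
  80 → break 5 (new)  [load 80/100]
  60 → break 6 (new)  [load 60/100]
  45 → break 7 (new)  [load 45/100]
  40 → break 6  [load 100/100]
  35 → break 7  [load 80/100]
  20 → break 4  [load 100/100]
  15 → break 3  [load 100/100]
7 commercial breaks opened.

7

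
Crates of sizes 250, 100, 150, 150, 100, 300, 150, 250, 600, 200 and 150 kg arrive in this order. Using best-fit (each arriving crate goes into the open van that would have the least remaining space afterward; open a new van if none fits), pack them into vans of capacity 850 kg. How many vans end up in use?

3

  250 → van 1 (new)  [load 250/850]
  100 → van 1  [load 350/850]
  150 → van 1  [load 500/850]
  150 → van 1  [load 650/850]
  100 → van 1  [load 750/850]
  300 → van 2 (new)  [load 300/850]
  150 → van 2  [load 450/850]
  250 → van 2  [load 700/850]
  600 → van 3 (new)  [load 600/850]
  200 → van 3  [load 800/850]
  150 → van 2  [load 850/850]
3 vans opened.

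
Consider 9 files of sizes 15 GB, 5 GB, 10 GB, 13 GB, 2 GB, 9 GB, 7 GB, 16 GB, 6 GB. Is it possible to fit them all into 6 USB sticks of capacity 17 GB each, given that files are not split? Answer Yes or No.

Yes

A valid assignment using 6 USB sticks:
  USB stick 1: 16 = 16
  USB stick 2: 15 + 2 = 17
  USB stick 3: 13 = 13
  USB stick 4: 10 + 7 = 17
  USB stick 5: 9 + 6 = 15
  USB stick 6: 5 = 5
Every load is within 17 GB, so 6 USB sticks suffice.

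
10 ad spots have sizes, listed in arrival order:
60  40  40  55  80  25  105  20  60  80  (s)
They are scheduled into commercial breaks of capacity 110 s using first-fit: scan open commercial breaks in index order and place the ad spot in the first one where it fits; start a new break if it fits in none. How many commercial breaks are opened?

  60 → break 1 (new)  [load 60/110]
  40 → break 1  [load 100/110]
  40 → break 2 (new)  [load 40/110]
  55 → break 2  [load 95/110]
  80 → break 3 (new)  [load 80/110]
  25 → break 3  [load 105/110]
  105 → break 4 (new)  [load 105/110]
  20 → break 5 (new)  [load 20/110]
  60 → break 5  [load 80/110]
  80 → break 6 (new)  [load 80/110]
6 commercial breaks opened.

6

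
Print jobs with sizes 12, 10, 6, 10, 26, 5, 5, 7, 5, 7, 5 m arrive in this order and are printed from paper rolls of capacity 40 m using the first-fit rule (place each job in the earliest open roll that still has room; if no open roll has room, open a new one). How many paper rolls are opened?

  12 → roll 1 (new)  [load 12/40]
  10 → roll 1  [load 22/40]
  6 → roll 1  [load 28/40]
  10 → roll 1  [load 38/40]
  26 → roll 2 (new)  [load 26/40]
  5 → roll 2  [load 31/40]
  5 → roll 2  [load 36/40]
  7 → roll 3 (new)  [load 7/40]
  5 → roll 3  [load 12/40]
  7 → roll 3  [load 19/40]
  5 → roll 3  [load 24/40]
3 paper rolls opened.

3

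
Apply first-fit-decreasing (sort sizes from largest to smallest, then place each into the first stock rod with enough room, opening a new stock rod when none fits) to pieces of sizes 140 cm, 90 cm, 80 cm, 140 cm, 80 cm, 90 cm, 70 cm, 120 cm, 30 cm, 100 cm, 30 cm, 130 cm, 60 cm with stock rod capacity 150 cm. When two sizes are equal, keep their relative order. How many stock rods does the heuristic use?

9

Sorted descending: 140, 140, 130, 120, 100, 90, 90, 80, 80, 70, 60, 30, 30.
  140 → stock rod 1 (new)  [load 140/150]
  140 → stock rod 2 (new)  [load 140/150]
  130 → stock rod 3 (new)  [load 130/150]
  120 → stock rod 4 (new)  [load 120/150]
  100 → stock rod 5 (new)  [load 100/150]
  90 → stock rod 6 (new)  [load 90/150]
  90 → stock rod 7 (new)  [load 90/150]
  80 → stock rod 8 (new)  [load 80/150]
  80 → stock rod 9 (new)  [load 80/150]
  70 → stock rod 8  [load 150/150]
  60 → stock rod 6  [load 150/150]
  30 → stock rod 4  [load 150/150]
  30 → stock rod 5  [load 130/150]
9 stock rods opened.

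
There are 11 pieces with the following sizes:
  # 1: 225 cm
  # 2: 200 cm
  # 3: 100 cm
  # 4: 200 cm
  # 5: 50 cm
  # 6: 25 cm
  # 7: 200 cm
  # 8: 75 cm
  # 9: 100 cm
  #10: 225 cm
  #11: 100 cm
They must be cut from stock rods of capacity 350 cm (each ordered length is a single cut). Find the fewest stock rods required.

5

Total = 225 + 225 + 200 + 200 + 200 + 100 + 100 + 100 + 75 + 50 + 25 = 1500 cm.
Lower bound: ⌈1500/350⌉ = 5 stock rods.
A packing using 5 stock rods:
  stock rod 1: 225 + 100 + 25 = 350
  stock rod 2: 225 + 100 = 325
  stock rod 3: 200 + 100 + 50 = 350
  stock rod 4: 200 + 75 = 275
  stock rod 5: 200 = 200
This matches the lower bound, so 5 is optimal.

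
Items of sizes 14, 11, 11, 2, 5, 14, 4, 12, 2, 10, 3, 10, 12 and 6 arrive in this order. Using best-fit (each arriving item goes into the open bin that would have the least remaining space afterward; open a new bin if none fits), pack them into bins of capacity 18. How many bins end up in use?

  14 → bin 1 (new)  [load 14/18]
  11 → bin 2 (new)  [load 11/18]
  11 → bin 3 (new)  [load 11/18]
  2 → bin 1  [load 16/18]
  5 → bin 2  [load 16/18]
  14 → bin 4 (new)  [load 14/18]
  4 → bin 4  [load 18/18]
  12 → bin 5 (new)  [load 12/18]
  2 → bin 1  [load 18/18]
  10 → bin 6 (new)  [load 10/18]
  3 → bin 5  [load 15/18]
  10 → bin 7 (new)  [load 10/18]
  12 → bin 8 (new)  [load 12/18]
  6 → bin 8  [load 18/18]
8 bins opened.

8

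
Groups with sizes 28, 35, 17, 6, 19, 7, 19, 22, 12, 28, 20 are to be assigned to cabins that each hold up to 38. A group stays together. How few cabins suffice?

6

Total = 35 + 28 + 28 + 22 + 20 + 19 + 19 + 17 + 12 + 7 + 6 = 213.
Lower bound: ⌈213/38⌉ = 6 cabins.
A packing using 6 cabins:
  cabin 1: 35 = 35
  cabin 2: 28 + 7 = 35
  cabin 3: 28 + 6 = 34
  cabin 4: 22 + 12 = 34
  cabin 5: 20 + 17 = 37
  cabin 6: 19 + 19 = 38
This matches the lower bound, so 6 is optimal.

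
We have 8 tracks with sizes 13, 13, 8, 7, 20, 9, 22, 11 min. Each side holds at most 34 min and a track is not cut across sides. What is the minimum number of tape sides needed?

4

Total = 22 + 20 + 13 + 13 + 11 + 9 + 8 + 7 = 103 min.
Lower bound: ⌈103/34⌉ = 4 tape sides.
A packing using 4 tape sides:
  side 1: 22 + 11 = 33
  side 2: 20 + 13 = 33
  side 3: 13 + 9 + 8 = 30
  side 4: 7 = 7
This matches the lower bound, so 4 is optimal.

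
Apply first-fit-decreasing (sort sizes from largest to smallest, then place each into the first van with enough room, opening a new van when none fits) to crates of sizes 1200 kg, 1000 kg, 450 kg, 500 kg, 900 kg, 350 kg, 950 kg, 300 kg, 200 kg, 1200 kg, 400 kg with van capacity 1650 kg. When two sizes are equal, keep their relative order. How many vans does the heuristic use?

Sorted descending: 1200, 1200, 1000, 950, 900, 500, 450, 400, 350, 300, 200.
  1200 → van 1 (new)  [load 1200/1650]
  1200 → van 2 (new)  [load 1200/1650]
  1000 → van 3 (new)  [load 1000/1650]
  950 → van 4 (new)  [load 950/1650]
  900 → van 5 (new)  [load 900/1650]
  500 → van 3  [load 1500/1650]
  450 → van 1  [load 1650/1650]
  400 → van 2  [load 1600/1650]
  350 → van 4  [load 1300/1650]
  300 → van 4  [load 1600/1650]
  200 → van 5  [load 1100/1650]
5 vans opened.

5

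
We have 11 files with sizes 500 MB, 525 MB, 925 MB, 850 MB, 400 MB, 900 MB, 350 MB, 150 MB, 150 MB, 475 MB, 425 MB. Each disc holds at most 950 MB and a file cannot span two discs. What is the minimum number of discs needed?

Total = 925 + 900 + 850 + 525 + 500 + 475 + 425 + 400 + 350 + 150 + 150 = 5650 MB.
Lower bound: ⌈5650/950⌉ = 6 discs.
A packing using 7 discs:
  disc 1: 925 = 925
  disc 2: 900 = 900
  disc 3: 850 = 850
  disc 4: 525 + 425 = 950
  disc 5: 500 + 400 = 900
  disc 6: 475 + 350 = 825
  disc 7: 150 + 150 = 300
No arrangement into 6 discs stays within capacity, so 7 is optimal.

7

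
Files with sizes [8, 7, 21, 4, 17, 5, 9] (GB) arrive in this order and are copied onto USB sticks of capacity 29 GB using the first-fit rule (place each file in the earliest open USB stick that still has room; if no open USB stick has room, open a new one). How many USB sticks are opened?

3

  8 → USB stick 1 (new)  [load 8/29]
  7 → USB stick 1  [load 15/29]
  21 → USB stick 2 (new)  [load 21/29]
  4 → USB stick 1  [load 19/29]
  17 → USB stick 3 (new)  [load 17/29]
  5 → USB stick 1  [load 24/29]
  9 → USB stick 3  [load 26/29]
3 USB sticks opened.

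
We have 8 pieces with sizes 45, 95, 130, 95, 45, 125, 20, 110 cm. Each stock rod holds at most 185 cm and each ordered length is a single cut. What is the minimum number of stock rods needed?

5

Total = 130 + 125 + 110 + 95 + 95 + 45 + 45 + 20 = 665 cm.
Lower bound: ⌈665/185⌉ = 4 stock rods.
Also, 5 pieces each exceed 185/2 cm, and no two of those can share a stock rod, so at least 5 stock rods are needed.
A packing using 5 stock rods:
  stock rod 1: 130 + 45 = 175
  stock rod 2: 125 + 45 = 170
  stock rod 3: 110 + 20 = 130
  stock rod 4: 95 = 95
  stock rod 5: 95 = 95
This matches the lower bound, so 5 is optimal.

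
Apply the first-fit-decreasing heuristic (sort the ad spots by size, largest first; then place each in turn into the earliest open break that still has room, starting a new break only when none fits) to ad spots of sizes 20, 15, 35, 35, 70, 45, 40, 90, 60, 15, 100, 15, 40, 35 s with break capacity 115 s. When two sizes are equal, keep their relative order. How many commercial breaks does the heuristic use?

6

Sorted descending: 100, 90, 70, 60, 45, 40, 40, 35, 35, 35, 20, 15, 15, 15.
  100 → break 1 (new)  [load 100/115]
  90 → break 2 (new)  [load 90/115]
  70 → break 3 (new)  [load 70/115]
  60 → break 4 (new)  [load 60/115]
  45 → break 3  [load 115/115]
  40 → break 4  [load 100/115]
  40 → break 5 (new)  [load 40/115]
  35 → break 5  [load 75/115]
  35 → break 5  [load 110/115]
  35 → break 6 (new)  [load 35/115]
  20 → break 2  [load 110/115]
  15 → break 1  [load 115/115]
  15 → break 4  [load 115/115]
  15 → break 6  [load 50/115]
6 commercial breaks opened.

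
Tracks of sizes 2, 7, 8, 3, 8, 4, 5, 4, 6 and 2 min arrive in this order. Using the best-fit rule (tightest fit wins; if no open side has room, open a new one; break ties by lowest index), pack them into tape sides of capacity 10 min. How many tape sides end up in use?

6

  2 → side 1 (new)  [load 2/10]
  7 → side 1  [load 9/10]
  8 → side 2 (new)  [load 8/10]
  3 → side 3 (new)  [load 3/10]
  8 → side 4 (new)  [load 8/10]
  4 → side 3  [load 7/10]
  5 → side 5 (new)  [load 5/10]
  4 → side 5  [load 9/10]
  6 → side 6 (new)  [load 6/10]
  2 → side 2  [load 10/10]
6 tape sides opened.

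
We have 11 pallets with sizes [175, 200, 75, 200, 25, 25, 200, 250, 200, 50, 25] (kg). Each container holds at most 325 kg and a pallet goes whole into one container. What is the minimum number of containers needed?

Total = 250 + 200 + 200 + 200 + 200 + 175 + 75 + 50 + 25 + 25 + 25 = 1425 kg.
Lower bound: ⌈1425/325⌉ = 5 containers.
Also, 6 pallets each exceed 325/2 kg, and no two of those can share a container, so at least 6 containers are needed.
A packing using 6 containers:
  container 1: 250 + 75 = 325
  container 2: 200 + 50 + 25 + 25 + 25 = 325
  container 3: 200 = 200
  container 4: 200 = 200
  container 5: 200 = 200
  container 6: 175 = 175
This matches the lower bound, so 6 is optimal.

6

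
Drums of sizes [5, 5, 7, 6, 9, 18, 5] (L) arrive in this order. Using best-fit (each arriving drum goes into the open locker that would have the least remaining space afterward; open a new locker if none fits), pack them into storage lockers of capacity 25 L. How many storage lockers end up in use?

3

  5 → locker 1 (new)  [load 5/25]
  5 → locker 1  [load 10/25]
  7 → locker 1  [load 17/25]
  6 → locker 1  [load 23/25]
  9 → locker 2 (new)  [load 9/25]
  18 → locker 3 (new)  [load 18/25]
  5 → locker 3  [load 23/25]
3 storage lockers opened.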